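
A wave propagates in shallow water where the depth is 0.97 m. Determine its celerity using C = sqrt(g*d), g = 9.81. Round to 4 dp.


Using the shallow-water approximation:
C = sqrt(g * d) = sqrt(9.81 * 0.97)
C = sqrt(9.5157)
C = 3.0848 m/s

3.0848


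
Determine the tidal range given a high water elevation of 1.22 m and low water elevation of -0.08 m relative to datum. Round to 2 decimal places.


Tidal range = High water - Low water
Tidal range = 1.22 - (-0.08)
Tidal range = 1.30 m

1.30


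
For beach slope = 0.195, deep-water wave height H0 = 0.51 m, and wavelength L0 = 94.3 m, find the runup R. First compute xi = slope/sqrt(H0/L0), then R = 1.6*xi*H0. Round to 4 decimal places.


xi = slope / sqrt(H0/L0)
H0/L0 = 0.51/94.3 = 0.005408
sqrt(0.005408) = 0.073541
xi = 0.195 / 0.073541 = 2.651584
R = 1.6 * xi * H0 = 1.6 * 2.651584 * 0.51
R = 2.1637 m

2.1637


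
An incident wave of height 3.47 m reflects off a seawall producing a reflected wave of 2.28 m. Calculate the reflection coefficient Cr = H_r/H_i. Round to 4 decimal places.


Cr = H_r / H_i
Cr = 2.28 / 3.47
Cr = 0.6571

0.6571


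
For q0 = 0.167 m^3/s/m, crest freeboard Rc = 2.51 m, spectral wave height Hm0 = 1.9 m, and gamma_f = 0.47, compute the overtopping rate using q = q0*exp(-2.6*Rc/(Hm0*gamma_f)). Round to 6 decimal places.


q = q0 * exp(-2.6 * Rc / (Hm0 * gamma_f))
Exponent = -2.6 * 2.51 / (1.9 * 0.47)
= -2.6 * 2.51 / 0.8930
= -7.307951
exp(-7.307951) = 0.000670
q = 0.167 * 0.000670
q = 0.000112 m^3/s/m

0.000112


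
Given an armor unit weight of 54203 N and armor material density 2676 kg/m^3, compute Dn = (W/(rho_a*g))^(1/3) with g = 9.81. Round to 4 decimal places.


V = W / (rho_a * g)
V = 54203 / (2676 * 9.81)
V = 54203 / 26251.56
V = 2.064753 m^3
Dn = V^(1/3) = 2.064753^(1/3)
Dn = 1.2734 m

1.2734


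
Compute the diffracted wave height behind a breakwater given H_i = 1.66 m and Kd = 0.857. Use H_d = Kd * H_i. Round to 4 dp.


H_d = Kd * H_i
H_d = 0.857 * 1.66
H_d = 1.4226 m

1.4226


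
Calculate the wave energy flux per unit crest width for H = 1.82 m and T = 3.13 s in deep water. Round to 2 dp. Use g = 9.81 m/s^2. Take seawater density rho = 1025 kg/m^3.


P = rho * g^2 * H^2 * T / (32 * pi)
P = 1025 * 9.81^2 * 1.82^2 * 3.13 / (32 * pi)
P = 1025 * 96.2361 * 3.3124 * 3.13 / 100.53096
P = 10173.00 W/m

10173.00


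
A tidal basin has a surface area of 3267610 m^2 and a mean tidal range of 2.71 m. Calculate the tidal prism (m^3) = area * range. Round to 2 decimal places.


Tidal prism = Area * Tidal range
P = 3267610 * 2.71
P = 8855223.10 m^3

8855223.10


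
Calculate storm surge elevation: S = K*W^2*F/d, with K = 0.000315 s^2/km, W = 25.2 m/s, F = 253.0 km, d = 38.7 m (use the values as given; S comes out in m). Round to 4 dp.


S = K * W^2 * F / d
W^2 = 25.2^2 = 635.04
S = 0.000315 * 635.04 * 253.0 / 38.7
Numerator = 0.000315 * 635.04 * 253.0 = 50.609513
S = 50.609513 / 38.7 = 1.3077 m

1.3077


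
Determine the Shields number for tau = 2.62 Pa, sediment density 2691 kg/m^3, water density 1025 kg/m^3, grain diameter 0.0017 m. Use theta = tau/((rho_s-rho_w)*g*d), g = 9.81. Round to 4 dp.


theta = tau / ((rho_s - rho_w) * g * d)
rho_s - rho_w = 2691 - 1025 = 1666
Denominator = 1666 * 9.81 * 0.0017 = 27.783882
theta = 2.62 / 27.783882
theta = 0.0943

0.0943


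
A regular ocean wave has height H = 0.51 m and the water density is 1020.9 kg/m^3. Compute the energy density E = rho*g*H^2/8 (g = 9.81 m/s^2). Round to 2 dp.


E = (1/8) * rho * g * H^2
E = (1/8) * 1020.9 * 9.81 * 0.51^2
E = 0.125 * 1020.9 * 9.81 * 0.2601
E = 325.61 J/m^2

325.61


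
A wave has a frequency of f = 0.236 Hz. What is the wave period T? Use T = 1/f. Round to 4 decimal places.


T = 1 / f
T = 1 / 0.236
T = 4.2373 s

4.2373


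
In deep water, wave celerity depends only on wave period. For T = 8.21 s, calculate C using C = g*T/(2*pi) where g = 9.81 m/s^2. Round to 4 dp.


We use the deep-water celerity formula:
C = g * T / (2 * pi)
C = 9.81 * 8.21 / (2 * 3.14159...)
C = 80.540100 / 6.283185
C = 12.8184 m/s

12.8184


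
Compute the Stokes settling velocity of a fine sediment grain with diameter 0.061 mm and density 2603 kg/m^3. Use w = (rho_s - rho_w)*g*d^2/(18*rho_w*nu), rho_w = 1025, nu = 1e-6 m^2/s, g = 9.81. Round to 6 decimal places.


w = (rho_s - rho_w) * g * d^2 / (18 * rho_w * nu)
d = 0.061 mm = 0.000061 m
rho_s - rho_w = 2603 - 1025 = 1578
Numerator = 1578 * 9.81 * (0.000061)^2 = 0.000057601750
Denominator = 18 * 1025 * 1e-6 = 0.018450
w = 0.003122 m/s

0.003122


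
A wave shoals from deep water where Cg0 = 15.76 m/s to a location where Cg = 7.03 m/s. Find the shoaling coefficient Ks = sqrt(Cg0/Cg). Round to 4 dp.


Ks = sqrt(Cg0 / Cg)
Ks = sqrt(15.76 / 7.03)
Ks = sqrt(2.2418)
Ks = 1.4973

1.4973


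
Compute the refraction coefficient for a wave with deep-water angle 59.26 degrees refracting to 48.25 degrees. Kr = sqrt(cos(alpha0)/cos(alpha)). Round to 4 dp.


Kr = sqrt(cos(alpha0) / cos(alpha))
cos(59.26) = 0.511143
cos(48.25) = 0.665882
Kr = sqrt(0.511143 / 0.665882)
Kr = sqrt(0.767618)
Kr = 0.8761

0.8761


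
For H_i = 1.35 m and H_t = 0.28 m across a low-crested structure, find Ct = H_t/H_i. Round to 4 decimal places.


Ct = H_t / H_i
Ct = 0.28 / 1.35
Ct = 0.2074

0.2074


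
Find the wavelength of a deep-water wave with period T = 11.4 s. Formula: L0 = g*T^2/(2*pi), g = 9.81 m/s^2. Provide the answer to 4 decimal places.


L0 = g * T^2 / (2 * pi)
L0 = 9.81 * 11.4^2 / (2 * pi)
L0 = 9.81 * 129.9600 / 6.28319
L0 = 1274.9076 / 6.28319
L0 = 202.9078 m

202.9078


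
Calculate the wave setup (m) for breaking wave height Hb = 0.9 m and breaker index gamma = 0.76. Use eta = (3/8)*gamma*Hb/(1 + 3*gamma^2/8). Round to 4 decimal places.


eta = (3/8) * gamma * Hb / (1 + 3*gamma^2/8)
Numerator = (3/8) * 0.76 * 0.9 = 0.256500
Denominator = 1 + 3*0.76^2/8 = 1 + 0.216600 = 1.216600
eta = 0.256500 / 1.216600
eta = 0.2108 m

0.2108


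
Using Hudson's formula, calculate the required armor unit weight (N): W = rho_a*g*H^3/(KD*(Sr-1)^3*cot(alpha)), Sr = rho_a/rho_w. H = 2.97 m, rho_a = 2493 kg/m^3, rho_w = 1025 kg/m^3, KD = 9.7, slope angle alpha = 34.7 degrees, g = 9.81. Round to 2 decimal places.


Sr = rho_a / rho_w = 2493 / 1025 = 2.432195
(Sr - 1) = 1.432195
(Sr - 1)^3 = 2.937694
cot(34.7) = 1 / tan(34.7) = 1 / 0.692433 = 1.444183
Numerator = 2493 * 9.81 * 2.97^3 = 640708.7187
Denominator = 9.7 * 2.937694 * 1.444183 = 41.152920
W = 640708.7187 / 41.152920
W = 15568.97 N

15568.97


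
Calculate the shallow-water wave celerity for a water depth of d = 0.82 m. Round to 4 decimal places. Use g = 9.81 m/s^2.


Using the shallow-water approximation:
C = sqrt(g * d) = sqrt(9.81 * 0.82)
C = sqrt(8.0442)
C = 2.8362 m/s

2.8362


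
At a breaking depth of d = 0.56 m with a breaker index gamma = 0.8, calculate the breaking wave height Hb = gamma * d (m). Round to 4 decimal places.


Hb = gamma * d
Hb = 0.8 * 0.56
Hb = 0.4480 m

0.4480


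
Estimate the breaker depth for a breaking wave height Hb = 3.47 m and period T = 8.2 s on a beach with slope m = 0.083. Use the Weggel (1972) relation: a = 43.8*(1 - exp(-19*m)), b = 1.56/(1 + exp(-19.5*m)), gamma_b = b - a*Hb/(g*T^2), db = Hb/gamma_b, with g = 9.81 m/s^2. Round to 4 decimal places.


a = 43.8 * (1 - exp(-19 * m))
exp(-19 * 0.083) = exp(-1.5770) = 0.206594
a = 43.8 * (1 - 0.206594) = 34.751185
b = 1.56 / (1 + exp(-19.5 * m))
exp(-19.5 * 0.083) = exp(-1.6185) = 0.198196
b = 1.56 / (1 + 0.198196) = 1.301958
Hb / (g * T^2) = 3.47 / (9.81 * 8.2^2) = 3.47 / 659.6244 = 0.00526057
gamma_b = b - a * Hb/(g*T^2) = 1.301958 - 34.751185 * 0.00526057 = 1.119147
db = Hb / gamma_b = 3.47 / 1.119147
db = 3.1006 m

3.1006


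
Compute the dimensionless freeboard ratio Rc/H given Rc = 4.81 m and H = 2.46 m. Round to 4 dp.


Relative freeboard = Rc / H
= 4.81 / 2.46
= 1.9553

1.9553


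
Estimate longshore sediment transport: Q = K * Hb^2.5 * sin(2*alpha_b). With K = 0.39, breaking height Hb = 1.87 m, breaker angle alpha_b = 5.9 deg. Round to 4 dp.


Q = K * Hb^2.5 * sin(2 * alpha_b)
Hb^2.5 = 1.87^2.5 = 4.781939
sin(2 * 5.9) = sin(11.8) = 0.204496
Q = 0.39 * 4.781939 * 0.204496
Q = 0.3814 m^3/s

0.3814


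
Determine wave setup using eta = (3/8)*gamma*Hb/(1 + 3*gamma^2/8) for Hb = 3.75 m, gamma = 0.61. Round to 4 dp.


eta = (3/8) * gamma * Hb / (1 + 3*gamma^2/8)
Numerator = (3/8) * 0.61 * 3.75 = 0.857813
Denominator = 1 + 3*0.61^2/8 = 1 + 0.139538 = 1.139538
eta = 0.857813 / 1.139538
eta = 0.7528 m

0.7528


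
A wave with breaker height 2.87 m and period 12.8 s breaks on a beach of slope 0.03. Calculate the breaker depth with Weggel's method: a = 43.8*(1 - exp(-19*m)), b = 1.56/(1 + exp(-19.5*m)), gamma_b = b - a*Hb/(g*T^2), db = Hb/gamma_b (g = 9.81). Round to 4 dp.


a = 43.8 * (1 - exp(-19 * m))
exp(-19 * 0.03) = exp(-0.5700) = 0.565525
a = 43.8 * (1 - 0.565525) = 19.029986
b = 1.56 / (1 + exp(-19.5 * m))
exp(-19.5 * 0.03) = exp(-0.5850) = 0.557106
b = 1.56 / (1 + 0.557106) = 1.001859
Hb / (g * T^2) = 2.87 / (9.81 * 12.8^2) = 2.87 / 1607.2704 = 0.00178564
gamma_b = b - a * Hb/(g*T^2) = 1.001859 - 19.029986 * 0.00178564 = 0.967878
db = Hb / gamma_b = 2.87 / 0.967878
db = 2.9652 m

2.9652


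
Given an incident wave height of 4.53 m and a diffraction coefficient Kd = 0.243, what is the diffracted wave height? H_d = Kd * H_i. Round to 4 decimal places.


H_d = Kd * H_i
H_d = 0.243 * 4.53
H_d = 1.1008 m

1.1008


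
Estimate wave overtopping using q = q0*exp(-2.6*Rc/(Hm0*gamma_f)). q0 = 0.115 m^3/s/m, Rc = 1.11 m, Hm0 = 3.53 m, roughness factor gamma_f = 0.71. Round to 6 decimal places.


q = q0 * exp(-2.6 * Rc / (Hm0 * gamma_f))
Exponent = -2.6 * 1.11 / (3.53 * 0.71)
= -2.6 * 1.11 / 2.5063
= -1.151498
exp(-1.151498) = 0.316163
q = 0.115 * 0.316163
q = 0.036359 m^3/s/m

0.036359


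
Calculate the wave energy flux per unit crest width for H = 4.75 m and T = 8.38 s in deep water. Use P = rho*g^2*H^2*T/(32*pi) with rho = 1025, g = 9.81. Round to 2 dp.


P = rho * g^2 * H^2 * T / (32 * pi)
P = 1025 * 9.81^2 * 4.75^2 * 8.38 / (32 * pi)
P = 1025 * 96.2361 * 22.5625 * 8.38 / 100.53096
P = 185521.08 W/m

185521.08


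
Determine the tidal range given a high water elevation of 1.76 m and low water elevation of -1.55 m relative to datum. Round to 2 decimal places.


Tidal range = High water - Low water
Tidal range = 1.76 - (-1.55)
Tidal range = 3.31 m

3.31


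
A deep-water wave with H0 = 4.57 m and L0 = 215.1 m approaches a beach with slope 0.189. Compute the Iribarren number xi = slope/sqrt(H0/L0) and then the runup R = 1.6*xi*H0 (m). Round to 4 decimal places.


xi = slope / sqrt(H0/L0)
H0/L0 = 4.57/215.1 = 0.021246
sqrt(0.021246) = 0.145760
xi = 0.189 / 0.145760 = 1.296653
R = 1.6 * xi * H0 = 1.6 * 1.296653 * 4.57
R = 9.4811 m

9.4811


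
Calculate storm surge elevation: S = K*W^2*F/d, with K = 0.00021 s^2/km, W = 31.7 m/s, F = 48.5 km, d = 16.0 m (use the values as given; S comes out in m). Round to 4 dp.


S = K * W^2 * F / d
W^2 = 31.7^2 = 1004.89
S = 0.00021 * 1004.89 * 48.5 / 16.0
Numerator = 0.00021 * 1004.89 * 48.5 = 10.234805
S = 10.234805 / 16.0 = 0.6397 m

0.6397


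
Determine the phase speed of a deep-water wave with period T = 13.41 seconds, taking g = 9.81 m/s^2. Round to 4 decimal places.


We use the deep-water celerity formula:
C = g * T / (2 * pi)
C = 9.81 * 13.41 / (2 * 3.14159...)
C = 131.552100 / 6.283185
C = 20.9372 m/s

20.9372


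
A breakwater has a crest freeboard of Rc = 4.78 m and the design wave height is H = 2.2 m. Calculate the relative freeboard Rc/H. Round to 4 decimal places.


Relative freeboard = Rc / H
= 4.78 / 2.2
= 2.1727

2.1727


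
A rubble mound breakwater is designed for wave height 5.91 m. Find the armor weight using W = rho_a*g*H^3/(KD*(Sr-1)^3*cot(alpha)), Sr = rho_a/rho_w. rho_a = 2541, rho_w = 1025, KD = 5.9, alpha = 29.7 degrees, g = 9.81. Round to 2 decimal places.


Sr = rho_a / rho_w = 2541 / 1025 = 2.479024
(Sr - 1) = 1.479024
(Sr - 1)^3 = 3.235385
cot(29.7) = 1 / tan(29.7) = 1 / 0.570390 = 1.753187
Numerator = 2541 * 9.81 * 5.91^3 = 5145601.0941
Denominator = 5.9 * 3.235385 * 1.753187 = 33.466182
W = 5145601.0941 / 33.466182
W = 153755.25 N

153755.25


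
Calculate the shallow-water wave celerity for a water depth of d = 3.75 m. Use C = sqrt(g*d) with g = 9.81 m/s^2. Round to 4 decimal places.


Using the shallow-water approximation:
C = sqrt(g * d) = sqrt(9.81 * 3.75)
C = sqrt(36.7875)
C = 6.0653 m/s

6.0653


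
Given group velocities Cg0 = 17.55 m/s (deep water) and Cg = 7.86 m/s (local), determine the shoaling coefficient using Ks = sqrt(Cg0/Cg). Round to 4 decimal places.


Ks = sqrt(Cg0 / Cg)
Ks = sqrt(17.55 / 7.86)
Ks = sqrt(2.2328)
Ks = 1.4943

1.4943


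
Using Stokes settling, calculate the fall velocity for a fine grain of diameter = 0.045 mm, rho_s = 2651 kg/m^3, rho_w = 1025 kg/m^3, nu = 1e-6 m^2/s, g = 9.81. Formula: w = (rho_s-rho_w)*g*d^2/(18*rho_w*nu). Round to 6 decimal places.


w = (rho_s - rho_w) * g * d^2 / (18 * rho_w * nu)
d = 0.045 mm = 0.000045 m
rho_s - rho_w = 2651 - 1025 = 1626
Numerator = 1626 * 9.81 * (0.000045)^2 = 0.000032300896
Denominator = 18 * 1025 * 1e-6 = 0.018450
w = 0.001751 m/s

0.001751


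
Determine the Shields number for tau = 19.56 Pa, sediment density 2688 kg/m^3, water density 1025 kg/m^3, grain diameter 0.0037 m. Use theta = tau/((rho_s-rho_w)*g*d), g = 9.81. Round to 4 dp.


theta = tau / ((rho_s - rho_w) * g * d)
rho_s - rho_w = 2688 - 1025 = 1663
Denominator = 1663 * 9.81 * 0.0037 = 60.361911
theta = 19.56 / 60.361911
theta = 0.3240

0.3240


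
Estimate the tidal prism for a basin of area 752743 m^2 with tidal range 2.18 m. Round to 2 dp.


Tidal prism = Area * Tidal range
P = 752743 * 2.18
P = 1640979.74 m^3

1640979.74


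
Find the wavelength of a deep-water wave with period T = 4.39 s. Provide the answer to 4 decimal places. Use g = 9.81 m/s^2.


L0 = g * T^2 / (2 * pi)
L0 = 9.81 * 4.39^2 / (2 * pi)
L0 = 9.81 * 19.2721 / 6.28319
L0 = 189.0593 / 6.28319
L0 = 30.0897 m

30.0897


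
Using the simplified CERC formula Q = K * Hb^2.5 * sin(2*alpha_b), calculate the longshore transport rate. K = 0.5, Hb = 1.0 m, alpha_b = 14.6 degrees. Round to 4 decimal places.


Q = K * Hb^2.5 * sin(2 * alpha_b)
Hb^2.5 = 1.0^2.5 = 1.000000
sin(2 * 14.6) = sin(29.2) = 0.487860
Q = 0.5 * 1.000000 * 0.487860
Q = 0.2439 m^3/s

0.2439


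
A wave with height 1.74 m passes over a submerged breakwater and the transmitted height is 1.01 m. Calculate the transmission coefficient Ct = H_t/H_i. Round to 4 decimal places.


Ct = H_t / H_i
Ct = 1.01 / 1.74
Ct = 0.5805

0.5805


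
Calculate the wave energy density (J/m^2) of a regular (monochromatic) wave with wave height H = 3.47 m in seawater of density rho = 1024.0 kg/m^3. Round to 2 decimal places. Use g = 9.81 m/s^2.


E = (1/8) * rho * g * H^2
E = (1/8) * 1024.0 * 9.81 * 3.47^2
E = 0.125 * 1024.0 * 9.81 * 12.0409
E = 15119.52 J/m^2

15119.52


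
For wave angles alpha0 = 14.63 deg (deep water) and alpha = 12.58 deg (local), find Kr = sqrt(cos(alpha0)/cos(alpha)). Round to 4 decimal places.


Kr = sqrt(cos(alpha0) / cos(alpha))
cos(14.63) = 0.967577
cos(12.58) = 0.975993
Kr = sqrt(0.967577 / 0.975993)
Kr = sqrt(0.991377)
Kr = 0.9957

0.9957


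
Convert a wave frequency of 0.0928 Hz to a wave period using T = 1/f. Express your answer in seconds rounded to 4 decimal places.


T = 1 / f
T = 1 / 0.0928
T = 10.7759 s

10.7759


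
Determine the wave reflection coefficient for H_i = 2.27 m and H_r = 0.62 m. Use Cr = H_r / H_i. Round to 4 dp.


Cr = H_r / H_i
Cr = 0.62 / 2.27
Cr = 0.2731

0.2731


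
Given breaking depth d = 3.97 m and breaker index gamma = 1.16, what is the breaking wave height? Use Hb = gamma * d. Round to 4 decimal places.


Hb = gamma * d
Hb = 1.16 * 3.97
Hb = 4.6052 m

4.6052


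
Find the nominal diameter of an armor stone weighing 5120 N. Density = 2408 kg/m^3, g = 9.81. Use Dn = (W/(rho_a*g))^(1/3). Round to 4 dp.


V = W / (rho_a * g)
V = 5120 / (2408 * 9.81)
V = 5120 / 23622.48
V = 0.216743 m^3
Dn = V^(1/3) = 0.216743^(1/3)
Dn = 0.6007 m

0.6007


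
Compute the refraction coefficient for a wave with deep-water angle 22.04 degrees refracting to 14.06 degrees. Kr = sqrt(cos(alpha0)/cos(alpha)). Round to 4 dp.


Kr = sqrt(cos(alpha0) / cos(alpha))
cos(22.04) = 0.926922
cos(14.06) = 0.970042
Kr = sqrt(0.926922 / 0.970042)
Kr = sqrt(0.955549)
Kr = 0.9775

0.9775


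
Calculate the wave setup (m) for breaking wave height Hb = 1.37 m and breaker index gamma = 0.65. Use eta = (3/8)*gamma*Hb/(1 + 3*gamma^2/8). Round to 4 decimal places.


eta = (3/8) * gamma * Hb / (1 + 3*gamma^2/8)
Numerator = (3/8) * 0.65 * 1.37 = 0.333938
Denominator = 1 + 3*0.65^2/8 = 1 + 0.158438 = 1.158438
eta = 0.333938 / 1.158438
eta = 0.2883 m

0.2883


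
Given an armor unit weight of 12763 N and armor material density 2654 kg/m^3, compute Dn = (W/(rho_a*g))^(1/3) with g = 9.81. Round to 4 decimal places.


V = W / (rho_a * g)
V = 12763 / (2654 * 9.81)
V = 12763 / 26035.74
V = 0.490211 m^3
Dn = V^(1/3) = 0.490211^(1/3)
Dn = 0.7885 m

0.7885


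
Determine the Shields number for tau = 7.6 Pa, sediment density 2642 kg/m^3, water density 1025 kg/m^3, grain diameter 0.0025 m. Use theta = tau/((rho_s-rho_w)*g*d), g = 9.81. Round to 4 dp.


theta = tau / ((rho_s - rho_w) * g * d)
rho_s - rho_w = 2642 - 1025 = 1617
Denominator = 1617 * 9.81 * 0.0025 = 39.656925
theta = 7.6 / 39.656925
theta = 0.1916

0.1916


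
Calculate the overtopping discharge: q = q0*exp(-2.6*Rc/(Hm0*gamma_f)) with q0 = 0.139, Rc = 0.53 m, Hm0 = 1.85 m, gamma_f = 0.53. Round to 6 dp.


q = q0 * exp(-2.6 * Rc / (Hm0 * gamma_f))
Exponent = -2.6 * 0.53 / (1.85 * 0.53)
= -2.6 * 0.53 / 0.9805
= -1.405405
exp(-1.405405) = 0.245268
q = 0.139 * 0.245268
q = 0.034092 m^3/s/m

0.034092


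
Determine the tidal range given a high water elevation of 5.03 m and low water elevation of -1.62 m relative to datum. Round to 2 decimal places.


Tidal range = High water - Low water
Tidal range = 5.03 - (-1.62)
Tidal range = 6.65 m

6.65


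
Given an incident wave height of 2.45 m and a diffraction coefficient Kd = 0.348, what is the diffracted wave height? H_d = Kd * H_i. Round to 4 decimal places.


H_d = Kd * H_i
H_d = 0.348 * 2.45
H_d = 0.8526 m

0.8526


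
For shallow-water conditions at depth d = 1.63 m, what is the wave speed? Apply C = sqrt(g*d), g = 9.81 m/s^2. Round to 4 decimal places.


Using the shallow-water approximation:
C = sqrt(g * d) = sqrt(9.81 * 1.63)
C = sqrt(15.9903)
C = 3.9988 m/s

3.9988


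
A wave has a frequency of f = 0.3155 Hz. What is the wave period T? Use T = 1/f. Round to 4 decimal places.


T = 1 / f
T = 1 / 0.3155
T = 3.1696 s

3.1696


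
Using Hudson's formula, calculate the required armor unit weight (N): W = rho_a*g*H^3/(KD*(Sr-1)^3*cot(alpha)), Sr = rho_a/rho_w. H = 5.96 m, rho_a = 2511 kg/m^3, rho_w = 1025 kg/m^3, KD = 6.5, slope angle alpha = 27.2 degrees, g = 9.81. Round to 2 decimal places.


Sr = rho_a / rho_w = 2511 / 1025 = 2.449756
(Sr - 1) = 1.449756
(Sr - 1)^3 = 3.047087
cot(27.2) = 1 / tan(27.2) = 1 / 0.513930 = 1.945790
Numerator = 2511 * 9.81 * 5.96^3 = 5215002.2401
Denominator = 6.5 * 3.047087 * 1.945790 = 38.538433
W = 5215002.2401 / 38.538433
W = 135319.52 N

135319.52


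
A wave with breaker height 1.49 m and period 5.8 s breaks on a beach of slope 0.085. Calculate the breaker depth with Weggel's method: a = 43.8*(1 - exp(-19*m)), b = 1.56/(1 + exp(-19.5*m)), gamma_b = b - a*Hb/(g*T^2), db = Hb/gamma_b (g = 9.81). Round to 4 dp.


a = 43.8 * (1 - exp(-19 * m))
exp(-19 * 0.085) = exp(-1.6150) = 0.198891
a = 43.8 * (1 - 0.198891) = 35.088589
b = 1.56 / (1 + exp(-19.5 * m))
exp(-19.5 * 0.085) = exp(-1.6575) = 0.190615
b = 1.56 / (1 + 0.190615) = 1.310247
Hb / (g * T^2) = 1.49 / (9.81 * 5.8^2) = 1.49 / 330.0084 = 0.00451504
gamma_b = b - a * Hb/(g*T^2) = 1.310247 - 35.088589 * 0.00451504 = 1.151821
db = Hb / gamma_b = 1.49 / 1.151821
db = 1.2936 m

1.2936


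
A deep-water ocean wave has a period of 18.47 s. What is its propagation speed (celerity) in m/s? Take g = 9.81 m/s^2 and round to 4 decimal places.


We use the deep-water celerity formula:
C = g * T / (2 * pi)
C = 9.81 * 18.47 / (2 * 3.14159...)
C = 181.190700 / 6.283185
C = 28.8374 m/s

28.8374


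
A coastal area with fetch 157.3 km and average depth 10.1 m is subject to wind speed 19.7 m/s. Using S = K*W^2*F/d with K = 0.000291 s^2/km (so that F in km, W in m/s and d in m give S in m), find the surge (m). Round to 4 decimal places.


S = K * W^2 * F / d
W^2 = 19.7^2 = 388.09
S = 0.000291 * 388.09 * 157.3 / 10.1
Numerator = 0.000291 * 388.09 * 157.3 = 17.764548
S = 17.764548 / 10.1 = 1.7589 m

1.7589


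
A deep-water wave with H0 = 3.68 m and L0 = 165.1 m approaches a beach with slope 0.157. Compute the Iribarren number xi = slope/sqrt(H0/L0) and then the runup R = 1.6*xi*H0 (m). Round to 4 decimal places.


xi = slope / sqrt(H0/L0)
H0/L0 = 3.68/165.1 = 0.022290
sqrt(0.022290) = 0.149297
xi = 0.157 / 0.149297 = 1.051597
R = 1.6 * xi * H0 = 1.6 * 1.051597 * 3.68
R = 6.1918 m

6.1918


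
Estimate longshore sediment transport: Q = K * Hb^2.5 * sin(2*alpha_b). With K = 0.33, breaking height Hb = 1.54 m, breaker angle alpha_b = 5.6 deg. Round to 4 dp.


Q = K * Hb^2.5 * sin(2 * alpha_b)
Hb^2.5 = 1.54^2.5 = 2.943078
sin(2 * 5.6) = sin(11.2) = 0.194234
Q = 0.33 * 2.943078 * 0.194234
Q = 0.1886 m^3/s

0.1886


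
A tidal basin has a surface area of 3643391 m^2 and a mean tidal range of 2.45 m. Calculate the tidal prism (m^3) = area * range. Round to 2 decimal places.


Tidal prism = Area * Tidal range
P = 3643391 * 2.45
P = 8926307.95 m^3

8926307.95


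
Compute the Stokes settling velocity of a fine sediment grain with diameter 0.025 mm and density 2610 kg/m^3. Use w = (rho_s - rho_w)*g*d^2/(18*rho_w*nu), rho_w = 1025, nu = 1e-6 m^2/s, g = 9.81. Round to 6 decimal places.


w = (rho_s - rho_w) * g * d^2 / (18 * rho_w * nu)
d = 0.025 mm = 0.000025 m
rho_s - rho_w = 2610 - 1025 = 1585
Numerator = 1585 * 9.81 * (0.000025)^2 = 0.000009718031
Denominator = 18 * 1025 * 1e-6 = 0.018450
w = 0.000527 m/s

0.000527


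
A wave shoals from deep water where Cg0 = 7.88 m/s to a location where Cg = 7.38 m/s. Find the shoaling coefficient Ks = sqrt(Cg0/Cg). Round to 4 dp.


Ks = sqrt(Cg0 / Cg)
Ks = sqrt(7.88 / 7.38)
Ks = sqrt(1.0678)
Ks = 1.0333

1.0333


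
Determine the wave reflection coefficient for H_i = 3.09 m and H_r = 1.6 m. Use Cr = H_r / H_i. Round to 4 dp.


Cr = H_r / H_i
Cr = 1.6 / 3.09
Cr = 0.5178

0.5178


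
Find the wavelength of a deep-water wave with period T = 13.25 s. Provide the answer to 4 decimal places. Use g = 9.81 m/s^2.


L0 = g * T^2 / (2 * pi)
L0 = 9.81 * 13.25^2 / (2 * pi)
L0 = 9.81 * 175.5625 / 6.28319
L0 = 1722.2681 / 6.28319
L0 = 274.1075 m

274.1075


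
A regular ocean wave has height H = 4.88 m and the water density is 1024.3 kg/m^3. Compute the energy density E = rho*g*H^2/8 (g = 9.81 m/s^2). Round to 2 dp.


E = (1/8) * rho * g * H^2
E = (1/8) * 1024.3 * 9.81 * 4.88^2
E = 0.125 * 1024.3 * 9.81 * 23.8144
E = 29912.03 J/m^2

29912.03


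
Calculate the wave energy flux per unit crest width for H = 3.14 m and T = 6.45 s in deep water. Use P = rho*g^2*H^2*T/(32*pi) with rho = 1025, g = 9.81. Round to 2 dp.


P = rho * g^2 * H^2 * T / (32 * pi)
P = 1025 * 9.81^2 * 3.14^2 * 6.45 / (32 * pi)
P = 1025 * 96.2361 * 9.8596 * 6.45 / 100.53096
P = 62399.49 W/m

62399.49


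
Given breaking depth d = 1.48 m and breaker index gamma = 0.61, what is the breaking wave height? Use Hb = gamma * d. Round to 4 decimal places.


Hb = gamma * d
Hb = 0.61 * 1.48
Hb = 0.9028 m

0.9028


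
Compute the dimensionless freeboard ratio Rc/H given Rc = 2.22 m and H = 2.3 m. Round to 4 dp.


Relative freeboard = Rc / H
= 2.22 / 2.3
= 0.9652

0.9652


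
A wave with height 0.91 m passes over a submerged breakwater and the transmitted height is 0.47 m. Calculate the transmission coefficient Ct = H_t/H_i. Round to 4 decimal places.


Ct = H_t / H_i
Ct = 0.47 / 0.91
Ct = 0.5165

0.5165


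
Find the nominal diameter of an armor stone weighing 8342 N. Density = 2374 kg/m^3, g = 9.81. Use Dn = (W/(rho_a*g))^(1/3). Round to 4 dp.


V = W / (rho_a * g)
V = 8342 / (2374 * 9.81)
V = 8342 / 23288.94
V = 0.358196 m^3
Dn = V^(1/3) = 0.358196^(1/3)
Dn = 0.7102 m

0.7102


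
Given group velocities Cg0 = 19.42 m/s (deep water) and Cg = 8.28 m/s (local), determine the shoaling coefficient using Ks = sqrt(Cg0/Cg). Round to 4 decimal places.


Ks = sqrt(Cg0 / Cg)
Ks = sqrt(19.42 / 8.28)
Ks = sqrt(2.3454)
Ks = 1.5315

1.5315


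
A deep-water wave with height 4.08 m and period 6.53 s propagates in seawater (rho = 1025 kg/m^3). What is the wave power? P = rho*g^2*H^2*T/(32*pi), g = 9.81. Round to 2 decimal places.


P = rho * g^2 * H^2 * T / (32 * pi)
P = 1025 * 9.81^2 * 4.08^2 * 6.53 / (32 * pi)
P = 1025 * 96.2361 * 16.6464 * 6.53 / 100.53096
P = 106658.52 W/m

106658.52


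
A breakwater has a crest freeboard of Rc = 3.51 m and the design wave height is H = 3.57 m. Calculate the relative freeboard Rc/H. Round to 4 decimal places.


Relative freeboard = Rc / H
= 3.51 / 3.57
= 0.9832

0.9832


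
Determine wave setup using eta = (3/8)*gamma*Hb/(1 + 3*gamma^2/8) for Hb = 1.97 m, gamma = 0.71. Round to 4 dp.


eta = (3/8) * gamma * Hb / (1 + 3*gamma^2/8)
Numerator = (3/8) * 0.71 * 1.97 = 0.524512
Denominator = 1 + 3*0.71^2/8 = 1 + 0.189038 = 1.189038
eta = 0.524512 / 1.189038
eta = 0.4411 m

0.4411


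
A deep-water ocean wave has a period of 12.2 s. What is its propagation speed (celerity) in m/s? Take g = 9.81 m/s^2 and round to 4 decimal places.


We use the deep-water celerity formula:
C = g * T / (2 * pi)
C = 9.81 * 12.2 / (2 * 3.14159...)
C = 119.682000 / 6.283185
C = 19.0480 m/s

19.0480


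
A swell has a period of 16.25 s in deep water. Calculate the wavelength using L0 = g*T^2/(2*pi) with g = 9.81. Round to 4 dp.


L0 = g * T^2 / (2 * pi)
L0 = 9.81 * 16.25^2 / (2 * pi)
L0 = 9.81 * 264.0625 / 6.28319
L0 = 2590.4531 / 6.28319
L0 = 412.2834 m

412.2834


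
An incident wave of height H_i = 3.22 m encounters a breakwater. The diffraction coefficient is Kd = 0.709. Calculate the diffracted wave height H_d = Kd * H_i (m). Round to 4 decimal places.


H_d = Kd * H_i
H_d = 0.709 * 3.22
H_d = 2.2830 m

2.2830


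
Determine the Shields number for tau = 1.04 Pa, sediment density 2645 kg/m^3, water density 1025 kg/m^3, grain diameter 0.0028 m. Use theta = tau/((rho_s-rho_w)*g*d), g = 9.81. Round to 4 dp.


theta = tau / ((rho_s - rho_w) * g * d)
rho_s - rho_w = 2645 - 1025 = 1620
Denominator = 1620 * 9.81 * 0.0028 = 44.498160
theta = 1.04 / 44.498160
theta = 0.0234

0.0234


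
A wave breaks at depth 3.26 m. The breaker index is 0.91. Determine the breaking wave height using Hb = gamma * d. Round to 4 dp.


Hb = gamma * d
Hb = 0.91 * 3.26
Hb = 2.9666 m

2.9666


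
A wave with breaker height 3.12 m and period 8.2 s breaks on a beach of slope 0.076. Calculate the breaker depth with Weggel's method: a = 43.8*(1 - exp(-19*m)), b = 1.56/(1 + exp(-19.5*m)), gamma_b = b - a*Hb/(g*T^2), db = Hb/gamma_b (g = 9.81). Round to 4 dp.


a = 43.8 * (1 - exp(-19 * m))
exp(-19 * 0.076) = exp(-1.4440) = 0.235982
a = 43.8 * (1 - 0.235982) = 33.463991
b = 1.56 / (1 + exp(-19.5 * m))
exp(-19.5 * 0.076) = exp(-1.4820) = 0.227183
b = 1.56 / (1 + 0.227183) = 1.271204
Hb / (g * T^2) = 3.12 / (9.81 * 8.2^2) = 3.12 / 659.6244 = 0.00472996
gamma_b = b - a * Hb/(g*T^2) = 1.271204 - 33.463991 * 0.00472996 = 1.112921
db = Hb / gamma_b = 3.12 / 1.112921
db = 2.8034 m

2.8034


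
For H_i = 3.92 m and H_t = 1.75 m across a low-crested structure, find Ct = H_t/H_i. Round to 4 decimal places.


Ct = H_t / H_i
Ct = 1.75 / 3.92
Ct = 0.4464

0.4464


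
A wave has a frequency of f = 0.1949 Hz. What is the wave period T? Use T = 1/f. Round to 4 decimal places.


T = 1 / f
T = 1 / 0.1949
T = 5.1308 s

5.1308


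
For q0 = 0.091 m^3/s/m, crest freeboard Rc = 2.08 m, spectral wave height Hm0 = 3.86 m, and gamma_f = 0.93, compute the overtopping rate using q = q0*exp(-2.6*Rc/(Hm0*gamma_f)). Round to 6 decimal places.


q = q0 * exp(-2.6 * Rc / (Hm0 * gamma_f))
Exponent = -2.6 * 2.08 / (3.86 * 0.93)
= -2.6 * 2.08 / 3.5898
= -1.506491
exp(-1.506491) = 0.221687
q = 0.091 * 0.221687
q = 0.020173 m^3/s/m

0.020173


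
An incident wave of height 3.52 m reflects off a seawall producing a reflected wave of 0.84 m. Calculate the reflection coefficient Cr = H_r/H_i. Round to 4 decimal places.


Cr = H_r / H_i
Cr = 0.84 / 3.52
Cr = 0.2386

0.2386


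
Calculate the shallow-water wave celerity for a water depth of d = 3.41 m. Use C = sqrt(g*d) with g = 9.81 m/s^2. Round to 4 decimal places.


Using the shallow-water approximation:
C = sqrt(g * d) = sqrt(9.81 * 3.41)
C = sqrt(33.4521)
C = 5.7838 m/s

5.7838


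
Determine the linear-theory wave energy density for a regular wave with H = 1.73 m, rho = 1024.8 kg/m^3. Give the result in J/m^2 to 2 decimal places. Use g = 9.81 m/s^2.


E = (1/8) * rho * g * H^2
E = (1/8) * 1024.8 * 9.81 * 1.73^2
E = 0.125 * 1024.8 * 9.81 * 2.9929
E = 3761.06 J/m^2

3761.06


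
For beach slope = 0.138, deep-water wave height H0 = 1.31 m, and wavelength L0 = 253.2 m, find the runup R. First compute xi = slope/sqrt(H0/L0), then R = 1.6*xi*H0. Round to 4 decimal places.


xi = slope / sqrt(H0/L0)
H0/L0 = 1.31/253.2 = 0.005174
sqrt(0.005174) = 0.071929
xi = 0.138 / 0.071929 = 1.918560
R = 1.6 * xi * H0 = 1.6 * 1.918560 * 1.31
R = 4.0213 m

4.0213


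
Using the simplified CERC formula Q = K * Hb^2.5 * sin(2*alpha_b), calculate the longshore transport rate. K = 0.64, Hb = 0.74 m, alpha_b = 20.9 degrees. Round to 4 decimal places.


Q = K * Hb^2.5 * sin(2 * alpha_b)
Hb^2.5 = 0.74^2.5 = 0.471063
sin(2 * 20.9) = sin(41.8) = 0.666532
Q = 0.64 * 0.471063 * 0.666532
Q = 0.2009 m^3/s

0.2009


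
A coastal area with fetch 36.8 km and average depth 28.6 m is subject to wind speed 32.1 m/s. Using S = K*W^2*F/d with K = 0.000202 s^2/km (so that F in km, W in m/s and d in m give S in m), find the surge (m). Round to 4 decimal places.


S = K * W^2 * F / d
W^2 = 32.1^2 = 1030.41
S = 0.000202 * 1030.41 * 36.8 / 28.6
Numerator = 0.000202 * 1030.41 * 36.8 = 7.659656
S = 7.659656 / 28.6 = 0.2678 m

0.2678


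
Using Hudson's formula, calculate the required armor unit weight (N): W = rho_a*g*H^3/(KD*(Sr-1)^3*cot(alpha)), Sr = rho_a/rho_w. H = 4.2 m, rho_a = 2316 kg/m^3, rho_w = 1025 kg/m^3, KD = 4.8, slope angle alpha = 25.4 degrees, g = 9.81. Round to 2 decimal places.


Sr = rho_a / rho_w = 2316 / 1025 = 2.259512
(Sr - 1) = 1.259512
(Sr - 1)^3 = 1.998054
cot(25.4) = 1 / tan(25.4) = 1 / 0.474835 = 2.105995
Numerator = 2316 * 9.81 * 4.2^3 = 1683276.3965
Denominator = 4.8 * 1.998054 * 2.105995 = 20.197877
W = 1683276.3965 / 20.197877
W = 83339.27 N

83339.27


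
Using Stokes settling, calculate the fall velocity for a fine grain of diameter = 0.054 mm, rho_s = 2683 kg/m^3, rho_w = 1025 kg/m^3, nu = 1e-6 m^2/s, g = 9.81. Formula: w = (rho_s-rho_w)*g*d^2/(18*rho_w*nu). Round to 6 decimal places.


w = (rho_s - rho_w) * g * d^2 / (18 * rho_w * nu)
d = 0.054 mm = 0.000054 m
rho_s - rho_w = 2683 - 1025 = 1658
Numerator = 1658 * 9.81 * (0.000054)^2 = 0.000047428682
Denominator = 18 * 1025 * 1e-6 = 0.018450
w = 0.002571 m/s

0.002571


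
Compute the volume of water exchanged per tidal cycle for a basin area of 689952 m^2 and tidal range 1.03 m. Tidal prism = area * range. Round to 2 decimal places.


Tidal prism = Area * Tidal range
P = 689952 * 1.03
P = 710650.56 m^3

710650.56


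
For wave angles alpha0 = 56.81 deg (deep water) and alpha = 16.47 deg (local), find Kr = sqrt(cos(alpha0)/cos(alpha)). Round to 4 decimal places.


Kr = sqrt(cos(alpha0) / cos(alpha))
cos(56.81) = 0.547417
cos(16.47) = 0.958968
Kr = sqrt(0.547417 / 0.958968)
Kr = sqrt(0.570840)
Kr = 0.7555

0.7555


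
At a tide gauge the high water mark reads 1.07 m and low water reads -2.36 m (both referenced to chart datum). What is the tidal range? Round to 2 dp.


Tidal range = High water - Low water
Tidal range = 1.07 - (-2.36)
Tidal range = 3.43 m

3.43


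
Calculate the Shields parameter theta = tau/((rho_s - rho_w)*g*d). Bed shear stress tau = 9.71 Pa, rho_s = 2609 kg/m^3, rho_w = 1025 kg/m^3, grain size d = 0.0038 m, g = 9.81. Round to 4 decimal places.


theta = tau / ((rho_s - rho_w) * g * d)
rho_s - rho_w = 2609 - 1025 = 1584
Denominator = 1584 * 9.81 * 0.0038 = 59.048352
theta = 9.71 / 59.048352
theta = 0.1644

0.1644


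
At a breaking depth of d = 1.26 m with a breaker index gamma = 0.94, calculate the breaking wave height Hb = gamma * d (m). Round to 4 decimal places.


Hb = gamma * d
Hb = 0.94 * 1.26
Hb = 1.1844 m

1.1844


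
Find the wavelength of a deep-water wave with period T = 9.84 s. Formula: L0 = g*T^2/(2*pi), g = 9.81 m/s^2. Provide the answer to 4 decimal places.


L0 = g * T^2 / (2 * pi)
L0 = 9.81 * 9.84^2 / (2 * pi)
L0 = 9.81 * 96.8256 / 6.28319
L0 = 949.8591 / 6.28319
L0 = 151.1748 m

151.1748


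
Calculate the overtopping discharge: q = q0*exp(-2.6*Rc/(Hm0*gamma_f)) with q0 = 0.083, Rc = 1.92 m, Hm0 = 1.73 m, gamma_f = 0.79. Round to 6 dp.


q = q0 * exp(-2.6 * Rc / (Hm0 * gamma_f))
Exponent = -2.6 * 1.92 / (1.73 * 0.79)
= -2.6 * 1.92 / 1.3667
= -3.652594
exp(-3.652594) = 0.025924
q = 0.083 * 0.025924
q = 0.002152 m^3/s/m

0.002152


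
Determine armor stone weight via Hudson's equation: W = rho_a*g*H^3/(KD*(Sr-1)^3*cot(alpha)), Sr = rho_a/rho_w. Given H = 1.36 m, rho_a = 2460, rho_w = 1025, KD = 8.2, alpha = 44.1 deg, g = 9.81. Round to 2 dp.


Sr = rho_a / rho_w = 2460 / 1025 = 2.400000
(Sr - 1) = 1.400000
(Sr - 1)^3 = 2.744000
cot(44.1) = 1 / tan(44.1) = 1 / 0.969067 = 1.031920
Numerator = 2460 * 9.81 * 1.36^3 = 60704.4935
Denominator = 8.2 * 2.744000 * 1.031920 = 23.219024
W = 60704.4935 / 23.219024
W = 2614.43 N

2614.43


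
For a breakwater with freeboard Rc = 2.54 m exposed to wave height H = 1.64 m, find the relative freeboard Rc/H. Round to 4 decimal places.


Relative freeboard = Rc / H
= 2.54 / 1.64
= 1.5488

1.5488


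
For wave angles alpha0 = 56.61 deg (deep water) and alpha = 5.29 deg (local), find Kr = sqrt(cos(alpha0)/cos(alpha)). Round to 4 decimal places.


Kr = sqrt(cos(alpha0) / cos(alpha))
cos(56.61) = 0.550335
cos(5.29) = 0.995741
Kr = sqrt(0.550335 / 0.995741)
Kr = sqrt(0.552689)
Kr = 0.7434

0.7434


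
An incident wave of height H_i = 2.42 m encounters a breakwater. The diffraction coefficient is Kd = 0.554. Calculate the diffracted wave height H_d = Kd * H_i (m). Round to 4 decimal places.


H_d = Kd * H_i
H_d = 0.554 * 2.42
H_d = 1.3407 m

1.3407


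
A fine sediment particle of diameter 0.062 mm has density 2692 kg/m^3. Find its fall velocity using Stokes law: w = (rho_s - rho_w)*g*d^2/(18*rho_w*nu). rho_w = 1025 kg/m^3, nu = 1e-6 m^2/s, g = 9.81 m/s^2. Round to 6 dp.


w = (rho_s - rho_w) * g * d^2 / (18 * rho_w * nu)
d = 0.062 mm = 0.000062 m
rho_s - rho_w = 2692 - 1025 = 1667
Numerator = 1667 * 9.81 * (0.000062)^2 = 0.000062861970
Denominator = 18 * 1025 * 1e-6 = 0.018450
w = 0.003407 m/s

0.003407


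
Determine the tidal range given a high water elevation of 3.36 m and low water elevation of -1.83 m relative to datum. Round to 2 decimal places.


Tidal range = High water - Low water
Tidal range = 3.36 - (-1.83)
Tidal range = 5.19 m

5.19


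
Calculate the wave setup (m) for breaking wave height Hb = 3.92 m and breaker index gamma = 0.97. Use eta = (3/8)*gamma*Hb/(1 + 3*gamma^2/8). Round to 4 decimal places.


eta = (3/8) * gamma * Hb / (1 + 3*gamma^2/8)
Numerator = (3/8) * 0.97 * 3.92 = 1.425900
Denominator = 1 + 3*0.97^2/8 = 1 + 0.352838 = 1.352838
eta = 1.425900 / 1.352838
eta = 1.0540 m

1.0540


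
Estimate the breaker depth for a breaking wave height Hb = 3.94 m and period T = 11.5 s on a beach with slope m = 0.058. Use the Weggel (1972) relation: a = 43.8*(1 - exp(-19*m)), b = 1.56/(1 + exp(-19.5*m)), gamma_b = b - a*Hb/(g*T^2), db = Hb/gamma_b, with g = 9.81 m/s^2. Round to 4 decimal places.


a = 43.8 * (1 - exp(-19 * m))
exp(-19 * 0.058) = exp(-1.1020) = 0.332206
a = 43.8 * (1 - 0.332206) = 29.249377
b = 1.56 / (1 + exp(-19.5 * m))
exp(-19.5 * 0.058) = exp(-1.1310) = 0.322710
b = 1.56 / (1 + 0.322710) = 1.179397
Hb / (g * T^2) = 3.94 / (9.81 * 11.5^2) = 3.94 / 1297.3725 = 0.00303691
gamma_b = b - a * Hb/(g*T^2) = 1.179397 - 29.249377 * 0.00303691 = 1.090569
db = Hb / gamma_b = 3.94 / 1.090569
db = 3.6128 m

3.6128


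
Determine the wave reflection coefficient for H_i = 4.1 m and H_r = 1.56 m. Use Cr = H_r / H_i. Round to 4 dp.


Cr = H_r / H_i
Cr = 1.56 / 4.1
Cr = 0.3805

0.3805


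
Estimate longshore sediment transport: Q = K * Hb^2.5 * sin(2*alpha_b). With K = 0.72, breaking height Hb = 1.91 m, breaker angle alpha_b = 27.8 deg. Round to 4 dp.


Q = K * Hb^2.5 * sin(2 * alpha_b)
Hb^2.5 = 1.91^2.5 = 5.041775
sin(2 * 27.8) = sin(55.6) = 0.825113
Q = 0.72 * 5.041775 * 0.825113
Q = 2.9952 m^3/s

2.9952


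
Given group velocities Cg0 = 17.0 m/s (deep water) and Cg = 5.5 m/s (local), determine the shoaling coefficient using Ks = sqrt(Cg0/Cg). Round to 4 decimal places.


Ks = sqrt(Cg0 / Cg)
Ks = sqrt(17.0 / 5.5)
Ks = sqrt(3.0909)
Ks = 1.7581

1.7581


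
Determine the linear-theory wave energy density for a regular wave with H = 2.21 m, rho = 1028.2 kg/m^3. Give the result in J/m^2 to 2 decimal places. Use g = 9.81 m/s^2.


E = (1/8) * rho * g * H^2
E = (1/8) * 1028.2 * 9.81 * 2.21^2
E = 0.125 * 1028.2 * 9.81 * 4.8841
E = 6158.02 J/m^2

6158.02


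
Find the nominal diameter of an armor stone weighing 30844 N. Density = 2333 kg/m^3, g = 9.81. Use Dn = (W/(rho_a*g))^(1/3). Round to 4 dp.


V = W / (rho_a * g)
V = 30844 / (2333 * 9.81)
V = 30844 / 22886.73
V = 1.347681 m^3
Dn = V^(1/3) = 1.347681^(1/3)
Dn = 1.1046 m

1.1046


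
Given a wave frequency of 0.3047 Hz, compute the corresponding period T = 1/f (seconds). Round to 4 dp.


T = 1 / f
T = 1 / 0.3047
T = 3.2819 s

3.2819


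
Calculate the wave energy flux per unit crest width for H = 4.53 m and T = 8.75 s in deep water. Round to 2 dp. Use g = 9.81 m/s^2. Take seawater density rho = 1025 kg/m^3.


P = rho * g^2 * H^2 * T / (32 * pi)
P = 1025 * 9.81^2 * 4.53^2 * 8.75 / (32 * pi)
P = 1025 * 96.2361 * 20.5209 * 8.75 / 100.53096
P = 176184.01 W/m

176184.01


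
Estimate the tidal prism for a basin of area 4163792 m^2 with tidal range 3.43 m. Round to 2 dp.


Tidal prism = Area * Tidal range
P = 4163792 * 3.43
P = 14281806.56 m^3

14281806.56


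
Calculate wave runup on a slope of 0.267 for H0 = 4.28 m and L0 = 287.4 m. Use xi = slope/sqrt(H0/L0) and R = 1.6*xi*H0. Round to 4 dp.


xi = slope / sqrt(H0/L0)
H0/L0 = 4.28/287.4 = 0.014892
sqrt(0.014892) = 0.122033
xi = 0.267 / 0.122033 = 2.187927
R = 1.6 * xi * H0 = 1.6 * 2.187927 * 4.28
R = 14.9829 m

14.9829


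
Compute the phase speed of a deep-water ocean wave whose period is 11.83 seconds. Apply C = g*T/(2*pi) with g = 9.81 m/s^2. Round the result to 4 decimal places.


We use the deep-water celerity formula:
C = g * T / (2 * pi)
C = 9.81 * 11.83 / (2 * 3.14159...)
C = 116.052300 / 6.283185
C = 18.4703 m/s

18.4703


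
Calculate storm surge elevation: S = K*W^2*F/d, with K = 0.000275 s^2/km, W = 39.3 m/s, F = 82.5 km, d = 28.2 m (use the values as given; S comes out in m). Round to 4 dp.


S = K * W^2 * F / d
W^2 = 39.3^2 = 1544.49
S = 0.000275 * 1544.49 * 82.5 / 28.2
Numerator = 0.000275 * 1544.49 * 82.5 = 35.040617
S = 35.040617 / 28.2 = 1.2426 m

1.2426


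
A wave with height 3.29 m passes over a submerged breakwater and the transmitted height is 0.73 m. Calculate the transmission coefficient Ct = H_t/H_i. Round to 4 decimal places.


Ct = H_t / H_i
Ct = 0.73 / 3.29
Ct = 0.2219

0.2219
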